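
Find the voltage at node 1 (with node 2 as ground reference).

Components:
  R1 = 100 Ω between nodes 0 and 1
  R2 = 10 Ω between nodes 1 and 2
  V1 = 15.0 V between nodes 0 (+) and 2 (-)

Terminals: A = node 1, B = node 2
Nodal analysis, taking node 2 as the 0 V reference.
Source V1 fixes V_0 = 15 V.
KCL at each unknown node (sum of currents leaving = 0; resistances in Ω):
  Node 1: (V_1 - 15)/100 + (V_1 - 0)/10 = 0
Collecting terms: 0.11 × V_1 = 0.15  =>  V_1 = 1.364 V
The requested potential is V_1 = 1.364 V.

Final answer: V_1 = 1.364 V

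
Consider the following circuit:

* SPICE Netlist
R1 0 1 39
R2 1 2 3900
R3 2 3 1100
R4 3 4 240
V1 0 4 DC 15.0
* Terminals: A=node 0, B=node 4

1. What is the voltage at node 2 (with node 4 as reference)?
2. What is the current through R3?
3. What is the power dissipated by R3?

Nodal analysis, taking node 4 as the 0 V reference.
Source V1 fixes V_0 = 15 V.
KCL at each unknown node (sum of currents leaving = 0; resistances in Ω):
  Node 1: (V_1 - 15)/39 + (V_1 - V_2)/3900 = 0
  Node 2: (V_2 - V_1)/3900 + (V_2 - V_3)/1100 = 0
  Node 3: (V_3 - V_2)/1100 + (V_3 - 0)/240 = 0
Collecting terms (coefficients in siemens):
  0.0259·V_1 - 0.0002564·V_2 = 0.3846
  0.001166·V_2 - 0.0002564·V_1 - 0.0009091·V_3 = 0
  0.005076·V_3 - 0.0009091·V_2 = 0
Solving these 3 simultaneous equations (Gaussian elimination) gives:
  V_1 = 14.89 V, V_2 = 3.808 V, V_3 = 0.6819 V
Part 1:
  Read off the nodal solution: V_2 = 3.808 V
Part 2:
  I_R3 = (V_2 - V_3)/R3 = (3.808 - 0.6819)/1100 = 0.002841 A
  Magnitude: I_R3 = 0.002841 A
Part 3:
  I_R3 = (V_2 - V_3)/R3 = (3.808 - 0.6819)/1100 = 0.002841 A
  P_R3 = I_R3² × R3 = (0.002841)² × 1100 = 0.008881 W

Final answers:
1. V_2 = 3.808 V
2. I_R3 = 0.002841 A
3. P_R3 = 0.008881 W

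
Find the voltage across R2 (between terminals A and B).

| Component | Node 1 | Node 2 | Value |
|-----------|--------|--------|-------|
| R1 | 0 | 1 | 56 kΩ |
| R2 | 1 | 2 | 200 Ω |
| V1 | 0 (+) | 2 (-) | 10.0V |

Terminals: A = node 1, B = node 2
R1 and R2 are in series across V1 (node 0 → node 1 → node 2), and the output A–B is taken across R2, so this is a voltage divider.
Series current: I = V1/(R1 + R2) = 10/(56000 + 200) = 10/56200 = 0.0001779 A
V_R2 = I × R2 = V1 × R2/(R1 + R2) = 10 × 200/56200 = 0.03559 V

Final answer: 0.03559 V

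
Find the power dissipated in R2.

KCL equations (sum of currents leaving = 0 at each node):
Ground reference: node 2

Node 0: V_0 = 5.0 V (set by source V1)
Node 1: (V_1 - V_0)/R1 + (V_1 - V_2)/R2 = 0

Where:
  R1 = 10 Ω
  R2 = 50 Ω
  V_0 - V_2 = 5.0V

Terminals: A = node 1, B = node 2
Nodal analysis, taking node 2 as the 0 V reference.
Source V1 fixes V_0 = 5 V.
KCL at each unknown node (sum of currents leaving = 0; resistances in Ω):
  Node 1: (V_1 - 5)/10 + (V_1 - 0)/50 = 0
Collecting terms: 0.12 × V_1 = 0.5  =>  V_1 = 4.167 V
I_R2 = (V_1 - V_2)/R2 = (4.167 - 0)/50 = 0.08333 A
P_R2 = I_R2² × R2 = (0.08333)² × 50 = 0.3472 W

Final answer: 0.3472 W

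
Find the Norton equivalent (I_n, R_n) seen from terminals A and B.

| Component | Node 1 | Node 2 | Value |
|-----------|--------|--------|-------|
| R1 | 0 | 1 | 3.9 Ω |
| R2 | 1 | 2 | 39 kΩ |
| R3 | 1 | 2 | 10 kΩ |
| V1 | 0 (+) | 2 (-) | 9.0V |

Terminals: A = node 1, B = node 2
Find the Thévenin equivalent first; then I_n = V_th/R_th and R_n = R_th.
Step 1 — V_th is the open-circuit voltage V_A - V_B (nothing connected across the terminals).
Nodal analysis, taking node 2 as the 0 V reference.
Source V1 fixes V_0 = 9 V.
KCL at each unknown node (sum of currents leaving = 0; resistances in Ω):
  Node 1: (V_1 - 9)/3.9 + (V_1 - 0)/39000 + (V_1 - 0)/10000 = 0
Collecting terms: 0.2565 × V_1 = 2.308  =>  V_1 = 8.996 V
V_th = V_1 - V_2 = 8.996 - 0 = 8.996 V
Step 2 — R_th: zero the source — replace V1 by a short circuit (node 2 merges into node 0) — and find the resistance seen between A (node 1) and B (node 0).
Reduce the network between node 1 (A) and node 0 (B) by series/parallel combination:
  Rp1 = R1 ‖ R2 ‖ R3 (parallel, all between nodes 0 and 1) = 1/(1/3.9 + 1/39000 + 1/10000) = 3.898 Ω
R_th = 3.898 Ω
I_n = V_th/R_th = 8.996/3.898 = 2.308 A, and R_n = R_th = 3.898 Ω

Final answer: I_n = 2.308 A, R_n = 3.898 Ω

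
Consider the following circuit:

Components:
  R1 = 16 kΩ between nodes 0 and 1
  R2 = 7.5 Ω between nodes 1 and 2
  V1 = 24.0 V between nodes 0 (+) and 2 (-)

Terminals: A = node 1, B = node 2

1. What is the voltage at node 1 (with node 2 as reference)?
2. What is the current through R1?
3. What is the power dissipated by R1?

Nodal analysis, taking node 2 as the 0 V reference.
Source V1 fixes V_0 = 24 V.
KCL at each unknown node (sum of currents leaving = 0; resistances in Ω):
  Node 1: (V_1 - 24)/16000 + (V_1 - 0)/7.5 = 0
Collecting terms: 0.1334 × V_1 = 0.0015  =>  V_1 = 0.01124 V
Part 1:
  Read off the nodal solution: V_1 = 0.01124 V
Part 2:
  I_R1 = (V_0 - V_1)/R1 = (24 - 0.01124)/16000 = 0.001499 A
  Magnitude: I_R1 = 0.001499 A
Part 3:
  I_R1 = (V_0 - V_1)/R1 = (24 - 0.01124)/16000 = 0.001499 A
  P_R1 = I_R1² × R1 = (0.001499)² × 16000 = 0.03597 W

Final answers:
1. V_1 = 0.01124 V
2. I_R1 = 0.001499 A
3. P_R1 = 0.03597 W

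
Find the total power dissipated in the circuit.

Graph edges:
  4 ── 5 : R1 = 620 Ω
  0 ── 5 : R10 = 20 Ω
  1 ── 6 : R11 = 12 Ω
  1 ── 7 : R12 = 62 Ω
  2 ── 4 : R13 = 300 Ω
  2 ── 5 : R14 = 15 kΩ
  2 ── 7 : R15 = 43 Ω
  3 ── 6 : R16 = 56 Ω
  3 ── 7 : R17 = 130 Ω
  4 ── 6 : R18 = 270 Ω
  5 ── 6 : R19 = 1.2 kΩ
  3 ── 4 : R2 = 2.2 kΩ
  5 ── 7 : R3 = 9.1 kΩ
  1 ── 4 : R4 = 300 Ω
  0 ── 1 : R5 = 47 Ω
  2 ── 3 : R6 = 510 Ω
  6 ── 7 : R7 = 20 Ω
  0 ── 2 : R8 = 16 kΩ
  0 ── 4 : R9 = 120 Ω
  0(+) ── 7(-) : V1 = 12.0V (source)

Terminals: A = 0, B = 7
Nodal analysis, taking node 7 as the 0 V reference.
Source V1 fixes V_0 = 12 V.
KCL at each unknown node (sum of currents leaving = 0; resistances in Ω):
  Node 1: (V_1 - V_4)/300 + (V_1 - 12)/47 + (V_1 - V_6)/12 + (V_1 - 0)/62 = 0
  Node 2: (V_2 - V_3)/510 + (V_2 - 12)/16000 + (V_2 - V_4)/300 + (V_2 - V_5)/15000 + (V_2 - 0)/43 = 0
  Node 3: (V_3 - V_4)/2200 + (V_3 - V_2)/510 + (V_3 - V_6)/56 + (V_3 - 0)/130 = 0
  Node 4: (V_4 - V_5)/620 + (V_4 - V_3)/2200 + (V_4 - V_1)/300 + (V_4 - 12)/120 + (V_4 - V_2)/300 + (V_4 - V_6)/270 = 0
  Node 5: (V_5 - V_4)/620 + (V_5 - 0)/9100 + (V_5 - 12)/20 + (V_5 - V_2)/15000 + (V_5 - V_6)/1200 = 0
  Node 6: (V_6 - 0)/20 + (V_6 - V_1)/12 + (V_6 - V_3)/56 + (V_6 - V_4)/270 + (V_6 - V_5)/1200 = 0
Collecting terms (coefficients in siemens):
  0.1241·V_1 - 0.003333·V_4 - 0.08333·V_6 = 0.2553
  0.02868·V_2 - 0.001961·V_3 - 0.003333·V_4 - 0.00006667·V_5 = 0.00075
  0.02796·V_3 - 0.001961·V_2 - 0.0004545·V_4 - 0.01786·V_6 = 0
  0.02077·V_4 - 0.003333·V_1 - 0.003333·V_2 - 0.0004545·V_3 - 0.001613·V_5 - 0.003704·V_6 = 0.1
  0.05262·V_5 - 0.00006667·V_2 - 0.001613·V_4 - 0.0008333·V_6 = 0.6
  0.1557·V_6 - 0.08333·V_1 - 0.01786·V_3 - 0.003704·V_4 - 0.0008333·V_5 = 0
Solving these 6 simultaneous equations (Gaussian elimination) gives:
  V_1 = 3.965 V, V_2 = 0.9925 V, V_3 = 1.818 V, V_4 = 7.011 V
  V_5 = 11.66 V, V_6 = 2.56 V
Power in each resistor, P = (ΔV)²/R:
  P_R1 = (7.011 - 11.66)²/620 = 0.03483 W
  P_R2 = (1.818 - 7.011)²/2200 = 0.01226 W
  P_R3 = (11.66 - 0)²/9100 = 0.01494 W
  P_R4 = (3.965 - 7.011)²/300 = 0.03093 W
  P_R5 = (12 - 3.965)²/47 = 1.374 W
  P_R6 = (0.9925 - 1.818)²/510 = 0.001336 W
  P_R7 = (2.56 - 0)²/20 = 0.3276 W
  P_R8 = (12 - 0.9925)²/16000 = 0.007573 W
  P_R9 = (12 - 7.011)²/120 = 0.2074 W
  P_R10 = (12 - 11.66)²/20 = 0.005828 W
  P_R11 = (3.965 - 2.56)²/12 = 0.1647 W
  P_R12 = (3.965 - 0)²/62 = 0.2536 W
  P_R13 = (0.9925 - 7.011)²/300 = 0.1208 W
  P_R14 = (0.9925 - 11.66)²/15000 = 0.007584 W
  P_R15 = (0.9925 - 0)²/43 = 0.02291 W
  P_R16 = (1.818 - 2.56)²/56 = 0.00982 W
  P_R17 = (1.818 - 0)²/130 = 0.02542 W
  P_R18 = (7.011 - 2.56)²/270 = 0.07341 W
  P_R19 = (11.66 - 2.56)²/1200 = 0.06899 W
P_total = P_R1 + P_R2 + P_R3 + P_R4 + P_R5 + P_R6 + P_R7 + P_R8 + P_R9 + P_R10 + P_R11 + P_R12 + P_R13 + P_R14 + P_R15 + P_R16 + P_R17 + P_R18 + P_R19 = 2.763 W

Final answer: 2.763 W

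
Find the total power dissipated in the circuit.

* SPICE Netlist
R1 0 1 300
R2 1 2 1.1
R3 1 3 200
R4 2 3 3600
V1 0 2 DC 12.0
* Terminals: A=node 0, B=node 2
Nodal analysis, taking node 2 as the 0 V reference.
Source V1 fixes V_0 = 12 V.
KCL at each unknown node (sum of currents leaving = 0; resistances in Ω):
  Node 1: (V_1 - 12)/300 + (V_1 - 0)/1.1 + (V_1 - V_3)/200 = 0
  Node 3: (V_3 - V_1)/200 + (V_3 - 0)/3600 = 0
Collecting terms (coefficients in siemens):
  0.9174·V_1 - 0.005·V_3 = 0.04
  0.005278·V_3 - 0.005·V_1 = 0
Determinant D = (0.9174)(0.005278) - (-0.005)(-0.005) = 0.004817
V_1 = [(0.04)(0.005278) - (-0.005)(0)]/D = 0.04383 V
V_3 = [(0.9174)(0) - (0.04)(-0.005)]/D = 0.04152 V
Power in each resistor, P = (ΔV)²/R:
  P_R1 = (12 - 0.04383)²/300 = 0.4765 W
  P_R2 = (0.04383 - 0)²/1.1 = 0.001746 W
  P_R3 = (0.04383 - 0.04152)²/200 = 0.0000000266 W
  P_R4 = (0 - 0.04152)²/3600 = 0.0000004789 W
P_total = P_R1 + P_R2 + P_R3 + P_R4 = 0.4782 W

Final answer: 0.4782 W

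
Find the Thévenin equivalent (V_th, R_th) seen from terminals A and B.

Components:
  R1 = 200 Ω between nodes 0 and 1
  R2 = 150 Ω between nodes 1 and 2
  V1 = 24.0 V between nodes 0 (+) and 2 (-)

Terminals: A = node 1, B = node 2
Step 1 — V_th is the open-circuit voltage V_A - V_B (nothing connected across the terminals).
Nodal analysis, taking node 2 as the 0 V reference.
Source V1 fixes V_0 = 24 V.
KCL at each unknown node (sum of currents leaving = 0; resistances in Ω):
  Node 1: (V_1 - 24)/200 + (V_1 - 0)/150 = 0
Collecting terms: 0.01167 × V_1 = 0.12  =>  V_1 = 10.29 V
V_th = V_1 - V_2 = 10.29 - 0 = 10.29 V
Step 2 — R_th: zero the source — replace V1 by a short circuit (node 2 merges into node 0) — and find the resistance seen between A (node 1) and B (node 0).
Reduce the network between node 1 (A) and node 0 (B) by series/parallel combination:
  Rp1 = R1 ‖ R2 (parallel, both between nodes 0 and 1) = 1/(1/200 + 1/150) = 85.71 Ω
R_th = 85.71 Ω

Final answer: V_th = 10.29 V, R_th = 85.71 Ω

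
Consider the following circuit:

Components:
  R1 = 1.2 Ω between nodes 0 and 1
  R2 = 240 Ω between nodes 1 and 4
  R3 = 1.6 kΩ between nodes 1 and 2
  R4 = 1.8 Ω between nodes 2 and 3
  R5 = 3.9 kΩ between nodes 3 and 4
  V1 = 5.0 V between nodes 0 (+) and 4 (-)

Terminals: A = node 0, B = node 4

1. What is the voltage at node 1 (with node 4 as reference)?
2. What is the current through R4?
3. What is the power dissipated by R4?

Nodal analysis, taking node 4 as the 0 V reference.
Source V1 fixes V_0 = 5 V.
KCL at each unknown node (sum of currents leaving = 0; resistances in Ω):
  Node 1: (V_1 - 5)/1.2 + (V_1 - 0)/240 + (V_1 - V_2)/1600 = 0
  Node 2: (V_2 - V_1)/1600 + (V_2 - V_3)/1.8 = 0
  Node 3: (V_3 - V_2)/1.8 + (V_3 - 0)/3900 = 0
Collecting terms (coefficients in siemens):
  0.8381·V_1 - 0.000625·V_2 = 4.167
  0.5562·V_2 - 0.000625·V_1 - 0.5556·V_3 = 0
  0.5558·V_3 - 0.5556·V_2 = 0
Solving these 3 simultaneous equations (Gaussian elimination) gives:
  V_1 = 4.974 V, V_2 = 3.528 V, V_3 = 3.526 V
Part 1:
  Read off the nodal solution: V_1 = 4.974 V
Part 2:
  I_R4 = (V_2 - V_3)/R4 = (3.528 - 3.526)/1.8 = 0.0009041 A
  Magnitude: I_R4 = 0.0009041 A
Part 3:
  I_R4 = (V_2 - V_3)/R4 = (3.528 - 3.526)/1.8 = 0.0009041 A
  P_R4 = I_R4² × R4 = (0.0009041)² × 1.8 = 0.000001471 W

Final answers:
1. V_1 = 4.974 V
2. I_R4 = 0.0009041 A
3. P_R4 = 1.471e-06 W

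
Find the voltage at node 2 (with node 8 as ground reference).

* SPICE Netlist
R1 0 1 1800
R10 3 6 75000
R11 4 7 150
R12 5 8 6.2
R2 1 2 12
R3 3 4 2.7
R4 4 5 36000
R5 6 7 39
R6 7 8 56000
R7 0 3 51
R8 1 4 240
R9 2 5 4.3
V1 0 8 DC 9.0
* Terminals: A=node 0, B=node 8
Nodal analysis, taking node 8 as the 0 V reference.
Source V1 fixes V_0 = 9 V.
KCL at each unknown node (sum of currents leaving = 0; resistances in Ω):
  Node 1: (V_1 - 9)/1800 + (V_1 - V_2)/12 + (V_1 - V_4)/240 = 0
  Node 2: (V_2 - V_1)/12 + (V_2 - V_5)/4.3 = 0
  Node 3: (V_3 - V_4)/2.7 + (V_3 - 9)/51 + (V_3 - V_6)/75000 = 0
  Node 4: (V_4 - V_3)/2.7 + (V_4 - V_5)/36000 + (V_4 - V_1)/240 + (V_4 - V_7)/150 = 0
  Node 5: (V_5 - V_4)/36000 + (V_5 - V_2)/4.3 + (V_5 - 0)/6.2 = 0
  Node 6: (V_6 - V_7)/39 + (V_6 - V_3)/75000 = 0
  Node 7: (V_7 - V_6)/39 + (V_7 - 0)/56000 + (V_7 - V_4)/150 = 0
Collecting terms (coefficients in siemens):
  0.08806·V_1 - 0.08333·V_2 - 0.004167·V_4 = 0.005
  0.3159·V_2 - 0.08333·V_1 - 0.2326·V_5 = 0
  0.39·V_3 - 0.3704·V_4 - 0.00001333·V_6 = 0.1765
  0.3812·V_4 - 0.004167·V_1 - 0.3704·V_3 - 0.00002778·V_5 - 0.006667·V_7 = 0
  0.3939·V_5 - 0.2326·V_2 - 0.00002778·V_4 = 0
  0.02565·V_6 - 0.00001333·V_3 - 0.02564·V_7 = 0
  0.03233·V_7 - 0.006667·V_4 - 0.02564·V_6 = 0
Solving these 7 simultaneous equations (Gaussian elimination) gives:
  V_1 = 0.7362 V, V_2 = 0.3442 V, V_3 = 7.551 V, V_4 = 7.474 V
  V_5 = 0.2038 V, V_6 = 7.455 V, V_7 = 7.455 V
The requested potential is V_2 = 0.3442 V.

Final answer: V_2 = 0.3442 V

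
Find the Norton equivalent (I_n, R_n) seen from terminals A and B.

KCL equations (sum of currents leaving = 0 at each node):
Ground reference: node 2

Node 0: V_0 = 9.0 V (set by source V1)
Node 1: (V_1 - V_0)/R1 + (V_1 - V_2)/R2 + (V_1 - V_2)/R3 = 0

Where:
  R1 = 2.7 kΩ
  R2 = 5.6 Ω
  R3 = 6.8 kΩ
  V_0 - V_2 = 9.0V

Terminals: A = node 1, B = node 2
Find the Thévenin equivalent first; then I_n = V_th/R_th and R_n = R_th.
Step 1 — V_th is the open-circuit voltage V_A - V_B (nothing connected across the terminals).
Nodal analysis, taking node 2 as the 0 V reference.
Source V1 fixes V_0 = 9 V.
KCL at each unknown node (sum of currents leaving = 0; resistances in Ω):
  Node 1: (V_1 - 9)/2700 + (V_1 - 0)/5.6 + (V_1 - 0)/6800 = 0
Collecting terms: 0.1791 × V_1 = 0.003333  =>  V_1 = 0.01861 V
V_th = V_1 - V_2 = 0.01861 - 0 = 0.01861 V
Step 2 — R_th: zero the source — replace V1 by a short circuit (node 2 merges into node 0) — and find the resistance seen between A (node 1) and B (node 0).
Reduce the network between node 1 (A) and node 0 (B) by series/parallel combination:
  Rp1 = R1 ‖ R2 ‖ R3 (parallel, all between nodes 0 and 1) = 1/(1/2700 + 1/5.6 + 1/6800) = 5.584 Ω
R_th = 5.584 Ω
I_n = V_th/R_th = 0.01861/5.584 = 0.003333 A, and R_n = R_th = 5.584 Ω

Final answer: I_n = 0.003333 A, R_n = 5.584 Ω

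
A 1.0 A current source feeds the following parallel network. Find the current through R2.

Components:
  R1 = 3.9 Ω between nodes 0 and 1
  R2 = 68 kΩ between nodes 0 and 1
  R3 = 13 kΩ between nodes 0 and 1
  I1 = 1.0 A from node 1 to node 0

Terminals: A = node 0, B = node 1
All resistors sit directly between nodes 0 and 1, so they are in parallel and share one voltage V; the full source current 1 A splits among them.
1/R_par = 1/3.9 + 1/68000 + 1/13000 = 0.2565 S  =>  R_par = 3.899 Ω
V = I × R_par = 1 × 3.899 = 3.899 V
I_R2 = V/R2 = 3.899/68000 = 0.00005733 A

Final answer: 5.733e-05 A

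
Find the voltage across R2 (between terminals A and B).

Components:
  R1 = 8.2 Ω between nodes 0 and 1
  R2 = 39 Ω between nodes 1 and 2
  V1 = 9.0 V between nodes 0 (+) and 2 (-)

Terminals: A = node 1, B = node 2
R1 and R2 are in series across V1 (node 0 → node 1 → node 2), and the output A–B is taken across R2, so this is a voltage divider.
Series current: I = V1/(R1 + R2) = 9/(8.2 + 39) = 9/47.2 = 0.1907 A
V_R2 = I × R2 = V1 × R2/(R1 + R2) = 9 × 39/47.2 = 7.436 V

Final answer: 7.436 V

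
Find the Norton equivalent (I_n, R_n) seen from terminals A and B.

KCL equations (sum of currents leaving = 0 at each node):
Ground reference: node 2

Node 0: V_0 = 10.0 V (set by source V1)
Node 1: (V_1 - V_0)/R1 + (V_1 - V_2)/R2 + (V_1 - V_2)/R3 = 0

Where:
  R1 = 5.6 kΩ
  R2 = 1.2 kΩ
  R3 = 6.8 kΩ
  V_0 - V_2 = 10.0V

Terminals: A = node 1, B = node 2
Find the Thévenin equivalent first; then I_n = V_th/R_th and R_n = R_th.
Step 1 — V_th is the open-circuit voltage V_A - V_B (nothing connected across the terminals).
Nodal analysis, taking node 2 as the 0 V reference.
Source V1 fixes V_0 = 10 V.
KCL at each unknown node (sum of currents leaving = 0; resistances in Ω):
  Node 1: (V_1 - 10)/5600 + (V_1 - 0)/1200 + (V_1 - 0)/6800 = 0
Collecting terms: 0.001159 × V_1 = 0.001786  =>  V_1 = 1.541 V
V_th = V_1 - V_2 = 1.541 - 0 = 1.541 V
Step 2 — R_th: zero the source — replace V1 by a short circuit (node 2 merges into node 0) — and find the resistance seen between A (node 1) and B (node 0).
Reduce the network between node 1 (A) and node 0 (B) by series/parallel combination:
  Rp1 = R1 ‖ R2 ‖ R3 (parallel, all between nodes 0 and 1) = 1/(1/5600 + 1/1200 + 1/6800) = 862.8 Ω
R_th = 862.8 Ω
I_n = V_th/R_th = 1.541/862.8 = 0.001786 A, and R_n = R_th = 862.8 Ω

Final answer: I_n = 0.001786 A, R_n = 862.8 Ω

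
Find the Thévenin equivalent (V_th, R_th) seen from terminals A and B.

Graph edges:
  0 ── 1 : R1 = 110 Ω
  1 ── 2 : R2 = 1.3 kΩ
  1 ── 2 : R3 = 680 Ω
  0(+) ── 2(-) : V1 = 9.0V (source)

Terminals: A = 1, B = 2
Step 1 — V_th is the open-circuit voltage V_A - V_B (nothing connected across the terminals).
Nodal analysis, taking node 2 as the 0 V reference.
Source V1 fixes V_0 = 9 V.
KCL at each unknown node (sum of currents leaving = 0; resistances in Ω):
  Node 1: (V_1 - 9)/110 + (V_1 - 0)/1300 + (V_1 - 0)/680 = 0
Collecting terms: 0.01133 × V_1 = 0.08182  =>  V_1 = 7.221 V
V_th = V_1 - V_2 = 7.221 - 0 = 7.221 V
Step 2 — R_th: zero the source — replace V1 by a short circuit (node 2 merges into node 0) — and find the resistance seen between A (node 1) and B (node 0).
Reduce the network between node 1 (A) and node 0 (B) by series/parallel combination:
  Rp1 = R1 ‖ R2 ‖ R3 (parallel, all between nodes 0 and 1) = 1/(1/110 + 1/1300 + 1/680) = 88.26 Ω
R_th = 88.26 Ω

Final answer: V_th = 7.221 V, R_th = 88.26 Ω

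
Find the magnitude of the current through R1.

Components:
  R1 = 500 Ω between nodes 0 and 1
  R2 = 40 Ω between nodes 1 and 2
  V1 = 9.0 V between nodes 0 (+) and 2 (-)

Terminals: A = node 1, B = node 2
Nodal analysis, taking node 2 as the 0 V reference.
Source V1 fixes V_0 = 9 V.
KCL at each unknown node (sum of currents leaving = 0; resistances in Ω):
  Node 1: (V_1 - 9)/500 + (V_1 - 0)/40 = 0
Collecting terms: 0.027 × V_1 = 0.018  =>  V_1 = 0.6667 V
I_R1 = (V_0 - V_1)/R1 = (9 - 0.6667)/500 = 0.01667 A
|I_R1| = 0.01667 A

Final answer: |I_R1| = 0.01667 A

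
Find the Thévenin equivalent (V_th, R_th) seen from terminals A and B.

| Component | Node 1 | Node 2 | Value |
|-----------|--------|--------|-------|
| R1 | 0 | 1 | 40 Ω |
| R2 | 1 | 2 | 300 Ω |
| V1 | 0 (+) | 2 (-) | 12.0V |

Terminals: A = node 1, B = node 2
Step 1 — V_th is the open-circuit voltage V_A - V_B (nothing connected across the terminals).
Nodal analysis, taking node 2 as the 0 V reference.
Source V1 fixes V_0 = 12 V.
KCL at each unknown node (sum of currents leaving = 0; resistances in Ω):
  Node 1: (V_1 - 12)/40 + (V_1 - 0)/300 = 0
Collecting terms: 0.02833 × V_1 = 0.3  =>  V_1 = 10.59 V
V_th = V_1 - V_2 = 10.59 - 0 = 10.59 V
Step 2 — R_th: zero the source — replace V1 by a short circuit (node 2 merges into node 0) — and find the resistance seen between A (node 1) and B (node 0).
Reduce the network between node 1 (A) and node 0 (B) by series/parallel combination:
  Rp1 = R1 ‖ R2 (parallel, both between nodes 0 and 1) = 1/(1/40 + 1/300) = 35.29 Ω
R_th = 35.29 Ω

Final answer: V_th = 10.59 V, R_th = 35.29 Ω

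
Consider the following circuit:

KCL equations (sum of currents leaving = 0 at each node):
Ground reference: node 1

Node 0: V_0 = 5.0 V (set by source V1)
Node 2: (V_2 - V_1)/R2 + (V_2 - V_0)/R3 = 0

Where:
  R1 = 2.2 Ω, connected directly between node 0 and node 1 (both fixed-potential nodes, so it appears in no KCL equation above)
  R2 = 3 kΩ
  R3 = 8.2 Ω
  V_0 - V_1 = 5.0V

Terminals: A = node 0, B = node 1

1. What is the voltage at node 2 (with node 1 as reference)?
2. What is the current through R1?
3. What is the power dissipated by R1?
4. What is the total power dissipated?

Nodal analysis, taking node 1 as the 0 V reference.
Source V1 fixes V_0 = 5 V.
KCL at each unknown node (sum of currents leaving = 0; resistances in Ω):
  Node 2: (V_2 - 0)/3000 + (V_2 - 5)/8.2 = 0
Collecting terms: 0.1223 × V_2 = 0.6098  =>  V_2 = 4.986 V
Part 1:
  Read off the nodal solution: V_2 = 4.986 V
Part 2:
  I_R1 = (V_0 - V_1)/R1 = (5 - 0)/2.2 = 2.273 A
  Magnitude: I_R1 = 2.273 A
Part 3:
  I_R1 = (V_0 - V_1)/R1 = (5 - 0)/2.2 = 2.273 A
  P_R1 = I_R1² × R1 = (2.273)² × 2.2 = 11.36 W
Part 4:
  Power in each resistor, P = (ΔV)²/R:
    P_R1 = (5 - 0)²/2.2 = 11.36 W
    P_R2 = (0 - 4.986)²/3000 = 0.008288 W
    P_R3 = (5 - 4.986)²/8.2 = 0.00002265 W
  P_total = P_R1 + P_R2 + P_R3 = 11.37 W

Final answers:
1. V_2 = 4.986 V
2. I_R1 = 2.273 A
3. P_R1 = 11.36 W
4. P_total = 11.37 W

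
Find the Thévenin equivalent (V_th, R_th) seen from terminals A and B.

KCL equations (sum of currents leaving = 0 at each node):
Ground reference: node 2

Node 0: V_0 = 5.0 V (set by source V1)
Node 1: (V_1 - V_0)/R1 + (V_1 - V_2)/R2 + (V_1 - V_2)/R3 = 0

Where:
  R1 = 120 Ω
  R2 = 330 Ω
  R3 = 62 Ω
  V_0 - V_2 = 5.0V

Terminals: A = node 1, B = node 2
Step 1 — V_th is the open-circuit voltage V_A - V_B (nothing connected across the terminals).
Nodal analysis, taking node 2 as the 0 V reference.
Source V1 fixes V_0 = 5 V.
KCL at each unknown node (sum of currents leaving = 0; resistances in Ω):
  Node 1: (V_1 - 5)/120 + (V_1 - 0)/330 + (V_1 - 0)/62 = 0
Collecting terms: 0.02749 × V_1 = 0.04167  =>  V_1 = 1.516 V
V_th = V_1 - V_2 = 1.516 - 0 = 1.516 V
Step 2 — R_th: zero the source — replace V1 by a short circuit (node 2 merges into node 0) — and find the resistance seen between A (node 1) and B (node 0).
Reduce the network between node 1 (A) and node 0 (B) by series/parallel combination:
  Rp1 = R1 ‖ R2 ‖ R3 (parallel, all between nodes 0 and 1) = 1/(1/120 + 1/330 + 1/62) = 36.37 Ω
R_th = 36.37 Ω

Final answer: V_th = 1.516 V, R_th = 36.37 Ω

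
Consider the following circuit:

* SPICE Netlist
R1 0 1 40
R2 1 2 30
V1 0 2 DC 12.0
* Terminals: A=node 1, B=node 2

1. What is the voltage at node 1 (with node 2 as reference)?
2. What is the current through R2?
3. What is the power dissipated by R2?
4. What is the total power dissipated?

Nodal analysis, taking node 2 as the 0 V reference.
Source V1 fixes V_0 = 12 V.
KCL at each unknown node (sum of currents leaving = 0; resistances in Ω):
  Node 1: (V_1 - 12)/40 + (V_1 - 0)/30 = 0
Collecting terms: 0.05833 × V_1 = 0.3  =>  V_1 = 5.143 V
Part 1:
  Read off the nodal solution: V_1 = 5.143 V
Part 2:
  I_R2 = (V_1 - V_2)/R2 = (5.143 - 0)/30 = 0.1714 A
  Magnitude: I_R2 = 0.1714 A
Part 3:
  I_R2 = (V_1 - V_2)/R2 = (5.143 - 0)/30 = 0.1714 A
  P_R2 = I_R2² × R2 = (0.1714)² × 30 = 0.8816 W
Part 4:
  Power in each resistor, P = (ΔV)²/R:
    P_R1 = (12 - 5.143)²/40 = 1.176 W
    P_R2 = (5.143 - 0)²/30 = 0.8816 W
  P_total = P_R1 + P_R2 = 2.057 W

Final answers:
1. V_1 = 5.143 V
2. I_R2 = 0.1714 A
3. P_R2 = 0.8816 W
4. P_total = 2.057 W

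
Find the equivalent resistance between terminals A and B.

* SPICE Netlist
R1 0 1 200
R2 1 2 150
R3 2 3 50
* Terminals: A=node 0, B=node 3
Reduce the network between node 0 (A) and node 3 (B) by series/parallel combination:
  Rs1 = R1 + R2 (series, joined only at node 1) = 200 + 150 = 350 Ω
  Rs2 = R3 + Rs1 (series, joined only at node 2) = 50 + 350 = 400 Ω
R_eq = 400 Ω

Final answer: 400 Ω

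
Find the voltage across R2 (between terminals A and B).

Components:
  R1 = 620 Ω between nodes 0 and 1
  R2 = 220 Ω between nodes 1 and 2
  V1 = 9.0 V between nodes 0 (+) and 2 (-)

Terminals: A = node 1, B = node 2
R1 and R2 are in series across V1 (node 0 → node 1 → node 2), and the output A–B is taken across R2, so this is a voltage divider.
Series current: I = V1/(R1 + R2) = 9/(620 + 220) = 9/840 = 0.01071 A
V_R2 = I × R2 = V1 × R2/(R1 + R2) = 9 × 220/840 = 2.357 V

Final answer: 2.357 V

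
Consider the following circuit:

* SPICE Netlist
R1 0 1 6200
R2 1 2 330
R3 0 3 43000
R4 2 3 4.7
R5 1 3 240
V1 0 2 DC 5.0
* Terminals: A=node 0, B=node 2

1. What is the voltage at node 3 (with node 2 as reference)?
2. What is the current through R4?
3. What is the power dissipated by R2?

Nodal analysis, taking node 2 as the 0 V reference.
Source V1 fixes V_0 = 5 V.
KCL at each unknown node (sum of currents leaving = 0; resistances in Ω):
  Node 1: (V_1 - 5)/6200 + (V_1 - 0)/330 + (V_1 - V_3)/240 = 0
  Node 3: (V_3 - 5)/43000 + (V_3 - 0)/4.7 + (V_3 - V_1)/240 = 0
Collecting terms (coefficients in siemens):
  0.007358·V_1 - 0.004167·V_3 = 0.0008065
  0.217·V_3 - 0.004167·V_1 = 0.0001163
Determinant D = (0.007358)(0.217) - (-0.004167)(-0.004167) = 0.001579
V_1 = [(0.0008065)(0.217) - (-0.004167)(0.0001163)]/D = 0.1111 V
V_3 = [(0.007358)(0.0001163) - (0.0008065)(-0.004167)]/D = 0.00267 V
Part 1:
  Read off the nodal solution: V_3 = 0.00267 V
Part 2:
  I_R4 = (V_2 - V_3)/R4 = (0 - 0.00267)/4.7 = -0.0005681 A
  Magnitude: I_R4 = 0.0005681 A
Part 3:
  I_R2 = (V_1 - V_2)/R2 = (0.1111 - 0)/330 = 0.0003367 A
  P_R2 = I_R2² × R2 = (0.0003367)² × 330 = 0.00003741 W

Final answers:
1. V_3 = 0.00267 V
2. I_R4 = 0.0005681 A
3. P_R2 = 3.741e-05 W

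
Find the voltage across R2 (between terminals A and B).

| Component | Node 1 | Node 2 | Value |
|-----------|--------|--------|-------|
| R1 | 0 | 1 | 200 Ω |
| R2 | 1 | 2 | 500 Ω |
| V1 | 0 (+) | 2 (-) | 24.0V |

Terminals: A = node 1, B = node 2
R1 and R2 are in series across V1 (node 0 → node 1 → node 2), and the output A–B is taken across R2, so this is a voltage divider.
Series current: I = V1/(R1 + R2) = 24/(200 + 500) = 24/700 = 0.03429 A
V_R2 = I × R2 = V1 × R2/(R1 + R2) = 24 × 500/700 = 17.14 V

Final answer: 17.14 V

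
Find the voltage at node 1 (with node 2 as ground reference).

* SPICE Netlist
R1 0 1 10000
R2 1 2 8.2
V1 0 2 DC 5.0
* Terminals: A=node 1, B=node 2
Nodal analysis, taking node 2 as the 0 V reference.
Source V1 fixes V_0 = 5 V.
KCL at each unknown node (sum of currents leaving = 0; resistances in Ω):
  Node 1: (V_1 - 5)/10000 + (V_1 - 0)/8.2 = 0
Collecting terms: 0.1221 × V_1 = 0.0005  =>  V_1 = 0.004097 V
The requested potential is V_1 = 0.004097 V.

Final answer: V_1 = 0.004097 V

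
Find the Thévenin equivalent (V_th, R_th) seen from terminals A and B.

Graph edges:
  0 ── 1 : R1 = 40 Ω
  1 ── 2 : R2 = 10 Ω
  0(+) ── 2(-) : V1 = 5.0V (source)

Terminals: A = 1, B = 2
Step 1 — V_th is the open-circuit voltage V_A - V_B (nothing connected across the terminals).
Nodal analysis, taking node 2 as the 0 V reference.
Source V1 fixes V_0 = 5 V.
KCL at each unknown node (sum of currents leaving = 0; resistances in Ω):
  Node 1: (V_1 - 5)/40 + (V_1 - 0)/10 = 0
Collecting terms: 0.125 × V_1 = 0.125  =>  V_1 = 1 V
V_th = V_1 - V_2 = 1 - 0 = 1 V
Step 2 — R_th: zero the source — replace V1 by a short circuit (node 2 merges into node 0) — and find the resistance seen between A (node 1) and B (node 0).
Reduce the network between node 1 (A) and node 0 (B) by series/parallel combination:
  Rp1 = R1 ‖ R2 (parallel, both between nodes 0 and 1) = 1/(1/40 + 1/10) = 8 Ω
R_th = 8 Ω

Final answer: V_th = 1 V, R_th = 8 Ω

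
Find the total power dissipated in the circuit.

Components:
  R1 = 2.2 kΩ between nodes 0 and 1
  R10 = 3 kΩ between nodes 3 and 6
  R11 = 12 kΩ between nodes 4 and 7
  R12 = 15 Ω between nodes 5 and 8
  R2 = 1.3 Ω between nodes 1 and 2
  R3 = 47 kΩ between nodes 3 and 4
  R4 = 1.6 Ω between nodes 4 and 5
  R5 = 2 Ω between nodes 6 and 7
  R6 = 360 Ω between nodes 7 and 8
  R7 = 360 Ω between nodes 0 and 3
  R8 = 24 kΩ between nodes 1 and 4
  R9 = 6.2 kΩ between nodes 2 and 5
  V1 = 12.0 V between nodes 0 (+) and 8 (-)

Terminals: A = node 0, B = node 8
Nodal analysis, taking node 8 as the 0 V reference.
Source V1 fixes V_0 = 12 V.
KCL at each unknown node (sum of currents leaving = 0; resistances in Ω):
  Node 1: (V_1 - 12)/2200 + (V_1 - V_2)/1.3 + (V_1 - V_4)/24000 = 0
  Node 2: (V_2 - V_1)/1.3 + (V_2 - V_5)/6200 = 0
  Node 3: (V_3 - V_4)/47000 + (V_3 - 12)/360 + (V_3 - V_6)/3000 = 0
  Node 4: (V_4 - V_3)/47000 + (V_4 - V_5)/1.6 + (V_4 - V_1)/24000 + (V_4 - V_7)/12000 = 0
  Node 5: (V_5 - V_4)/1.6 + (V_5 - V_2)/6200 + (V_5 - 0)/15 = 0
  Node 6: (V_6 - V_7)/2 + (V_6 - V_3)/3000 = 0
  Node 7: (V_7 - V_6)/2 + (V_7 - 0)/360 + (V_7 - V_4)/12000 = 0
Collecting terms (coefficients in siemens):
  0.7697·V_1 - 0.7692·V_2 - 0.00004167·V_4 = 0.005455
  0.7694·V_2 - 0.7692·V_1 - 0.0001613·V_5 = 0
  0.003132·V_3 - 0.00002128·V_4 - 0.0003333·V_6 = 0.03333
  0.6251·V_4 - 0.00004167·V_1 - 0.00002128·V_3 - 0.625·V_5 - 0.00008333·V_7 = 0
  0.6918·V_5 - 0.0001613·V_2 - 0.625·V_4 = 0
  0.5003·V_6 - 0.0003333·V_3 - 0.5·V_7 = 0
  0.5029·V_7 - 0.00008333·V_4 - 0.5·V_6 = 0
Solving these 7 simultaneous equations (Gaussian elimination) gives:
  V_1 = 8.306 V, V_2 = 8.304 V, V_3 = 10.76 V, V_4 = 0.03104 V
  V_5 = 0.02998 V, V_6 = 1.13 V, V_7 = 1.123 V
Power in each resistor, P = (ΔV)²/R:
  P_R1 = (12 - 8.306)²/2200 = 0.006204 W
  P_R2 = (8.306 - 8.304)²/1.3 = 0.000002315 W
  P_R3 = (10.76 - 0.03104)²/47000 = 0.00245 W
  P_R4 = (0.03104 - 0.02998)²/1.6 = 0.0000007056 W
  P_R5 = (1.13 - 1.123)²/2 = 0.00002062 W
  P_R6 = (1.123 - 0)²/360 = 0.003504 W
  P_R7 = (12 - 10.76)²/360 = 0.004258 W
  P_R8 = (8.306 - 0.03104)²/24000 = 0.002853 W
  P_R9 = (8.304 - 0.02998)²/6200 = 0.01104 W
  P_R10 = (10.76 - 1.13)²/3000 = 0.03093 W
  P_R11 = (0.03104 - 1.123)²/12000 = 0.00009939 W
  P_R12 = (0.02998 - 0)²/15 = 0.00005992 W
P_total = P_R1 + P_R2 + P_R3 + P_R4 + P_R5 + P_R6 + P_R7 + P_R8 + P_R9 + P_R10 + P_R11 + P_R12 = 0.06142 W

Final answer: 0.06142 W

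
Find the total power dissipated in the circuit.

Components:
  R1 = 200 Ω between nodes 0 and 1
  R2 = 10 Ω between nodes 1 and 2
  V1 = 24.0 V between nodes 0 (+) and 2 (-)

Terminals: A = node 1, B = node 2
Nodal analysis, taking node 2 as the 0 V reference.
Source V1 fixes V_0 = 24 V.
KCL at each unknown node (sum of currents leaving = 0; resistances in Ω):
  Node 1: (V_1 - 24)/200 + (V_1 - 0)/10 = 0
Collecting terms: 0.105 × V_1 = 0.12  =>  V_1 = 1.143 V
Power in each resistor, P = (ΔV)²/R:
  P_R1 = (24 - 1.143)²/200 = 2.612 W
  P_R2 = (1.143 - 0)²/10 = 0.1306 W
P_total = P_R1 + P_R2 = 2.743 W

Final answer: 2.743 W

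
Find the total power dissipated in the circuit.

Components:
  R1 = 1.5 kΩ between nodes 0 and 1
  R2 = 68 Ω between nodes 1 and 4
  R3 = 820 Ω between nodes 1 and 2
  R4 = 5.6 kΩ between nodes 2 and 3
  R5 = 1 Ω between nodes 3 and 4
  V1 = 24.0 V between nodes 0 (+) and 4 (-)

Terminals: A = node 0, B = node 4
Nodal analysis, taking node 4 as the 0 V reference.
Source V1 fixes V_0 = 24 V.
KCL at each unknown node (sum of currents leaving = 0; resistances in Ω):
  Node 1: (V_1 - 24)/1500 + (V_1 - 0)/68 + (V_1 - V_2)/820 = 0
  Node 2: (V_2 - V_1)/820 + (V_2 - V_3)/5600 = 0
  Node 3: (V_3 - V_2)/5600 + (V_3 - 0)/1 = 0
Collecting terms (coefficients in siemens):
  0.01659·V_1 - 0.00122·V_2 = 0.016
  0.001398·V_2 - 0.00122·V_1 - 0.0001786·V_3 = 0
  1·V_3 - 0.0001786·V_2 = 0
Solving these 3 simultaneous equations (Gaussian elimination) gives:
  V_1 = 1.03 V, V_2 = 0.8988 V, V_3 = 0.0001605 V
Power in each resistor, P = (ΔV)²/R:
  P_R1 = (24 - 1.03)²/1500 = 0.3517 W
  P_R2 = (1.03 - 0)²/68 = 0.01561 W
  P_R3 = (1.03 - 0.8988)²/820 = 0.00002112 W
  P_R4 = (0.8988 - 0.0001605)²/5600 = 0.0001442 W
  P_R5 = (0.0001605 - 0)²/1 = 0.00000002575 W
P_total = P_R1 + P_R2 + P_R3 + P_R4 + P_R5 = 0.3675 W

Final answer: 0.3675 W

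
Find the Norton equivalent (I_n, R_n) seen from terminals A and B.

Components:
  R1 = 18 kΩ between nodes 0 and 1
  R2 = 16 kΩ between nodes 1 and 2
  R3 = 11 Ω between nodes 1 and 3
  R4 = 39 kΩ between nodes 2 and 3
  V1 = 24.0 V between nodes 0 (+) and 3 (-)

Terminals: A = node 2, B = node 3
Find the Thévenin equivalent first; then I_n = V_th/R_th and R_n = R_th.
Step 1 — V_th is the open-circuit voltage V_A - V_B (nothing connected across the terminals).
Nodal analysis, taking node 3 as the 0 V reference.
Source V1 fixes V_0 = 24 V.
KCL at each unknown node (sum of currents leaving = 0; resistances in Ω):
  Node 1: (V_1 - 24)/18000 + (V_1 - V_2)/16000 + (V_1 - 0)/11 = 0
  Node 2: (V_2 - V_1)/16000 + (V_2 - 0)/39000 = 0
Collecting terms (coefficients in siemens):
  0.09103·V_1 - 0.0000625·V_2 = 0.001333
  0.00008814·V_2 - 0.0000625·V_1 = 0
Determinant D = (0.09103)(0.00008814) - (-0.0000625)(-0.0000625) = 0.000008019
V_1 = [(0.001333)(0.00008814) - (-0.0000625)(0)]/D = 0.01465 V
V_2 = [(0.09103)(0) - (0.001333)(-0.0000625)]/D = 0.01039 V
V_th = V_2 - V_3 = 0.01039 - 0 = 0.01039 V
Step 2 — R_th: zero the source — replace V1 by a short circuit (node 3 merges into node 0) — and find the resistance seen between A (node 2) and B (node 0).
Reduce the network between node 2 (A) and node 0 (B) by series/parallel combination:
  Rp1 = R1 ‖ R3 (parallel, both between nodes 0 and 1) = 1/(1/18000 + 1/11) = 10.99 Ω
  Rs1 = R2 + Rp1 (series, joined only at node 1) = 16000 + 10.99 = 16010 Ω
  Rp2 = R4 ‖ Rs1 (parallel, both between nodes 0 and 2) = 1/(1/39000 + 1/16010) = 11350 Ω
R_th = 11.35 kΩ
I_n = V_th/R_th = 0.01039/11350 = 0.0000009155 A, and R_n = R_th = 11.35 kΩ

Final answer: I_n = 9.155e-07 A, R_n = 11.35 kΩ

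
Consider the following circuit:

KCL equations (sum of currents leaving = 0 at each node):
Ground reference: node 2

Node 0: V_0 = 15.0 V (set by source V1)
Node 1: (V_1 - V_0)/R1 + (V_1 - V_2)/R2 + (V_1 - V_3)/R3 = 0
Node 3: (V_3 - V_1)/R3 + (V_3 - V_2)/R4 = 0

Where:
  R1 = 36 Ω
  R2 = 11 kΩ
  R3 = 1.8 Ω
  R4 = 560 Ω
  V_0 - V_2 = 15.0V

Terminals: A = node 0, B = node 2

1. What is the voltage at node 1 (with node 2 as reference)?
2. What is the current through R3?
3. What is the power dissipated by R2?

Nodal analysis, taking node 2 as the 0 V reference.
Source V1 fixes V_0 = 15 V.
KCL at each unknown node (sum of currents leaving = 0; resistances in Ω):
  Node 1: (V_1 - 15)/36 + (V_1 - 0)/11000 + (V_1 - V_3)/1.8 = 0
  Node 3: (V_3 - V_1)/1.8 + (V_3 - 0)/560 = 0
Collecting terms (coefficients in siemens):
  0.5834·V_1 - 0.5556·V_3 = 0.4167
  0.5573·V_3 - 0.5556·V_1 = 0
Determinant D = (0.5834)(0.5573) - (-0.5556)(-0.5556) = 0.01652
V_1 = [(0.4167)(0.5573) - (-0.5556)(0)]/D = 14.05 V
V_3 = [(0.5834)(0) - (0.4167)(-0.5556)]/D = 14.01 V
Part 1:
  Read off the nodal solution: V_1 = 14.05 V
Part 2:
  I_R3 = (V_1 - V_3)/R3 = (14.05 - 14.01)/1.8 = 0.02502 A
  Magnitude: I_R3 = 0.02502 A
Part 3:
  I_R2 = (V_1 - V_2)/R2 = (14.05 - 0)/11000 = 0.001278 A
  P_R2 = I_R2² × R2 = (0.001278)² × 11000 = 0.01795 W

Final answers:
1. V_1 = 14.05 V
2. I_R3 = 0.02502 A
3. P_R2 = 0.01795 W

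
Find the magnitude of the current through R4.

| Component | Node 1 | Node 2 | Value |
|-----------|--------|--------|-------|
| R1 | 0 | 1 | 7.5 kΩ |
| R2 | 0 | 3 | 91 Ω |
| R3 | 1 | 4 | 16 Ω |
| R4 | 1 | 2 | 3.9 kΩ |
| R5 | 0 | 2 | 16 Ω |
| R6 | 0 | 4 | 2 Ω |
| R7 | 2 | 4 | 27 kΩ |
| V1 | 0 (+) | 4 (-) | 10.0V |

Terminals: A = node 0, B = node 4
Nodal analysis, taking node 4 as the 0 V reference.
Source V1 fixes V_0 = 10 V.
KCL at each unknown node (sum of currents leaving = 0; resistances in Ω):
  Node 1: (V_1 - 10)/7500 + (V_1 - 0)/16 + (V_1 - V_2)/3900 = 0
  Node 2: (V_2 - V_1)/3900 + (V_2 - 10)/16 + (V_2 - 0)/27000 = 0
  Node 3: (V_3 - 10)/91 = 0
Collecting terms (coefficients in siemens):
  0.06289·V_1 - 0.0002564·V_2 = 0.001333
  0.06279·V_2 - 0.0002564·V_1 = 0.625
  0.01099·V_3 = 0.1099
Solving these 3 simultaneous equations (Gaussian elimination) gives:
  V_1 = 0.06178 V, V_2 = 9.954 V, V_3 = 10 V
I_R4 = (V_1 - V_2)/R4 = (0.06178 - 9.954)/3900 = -0.002536 A
|I_R4| = 0.002536 A

Final answer: |I_R4| = 0.002536 A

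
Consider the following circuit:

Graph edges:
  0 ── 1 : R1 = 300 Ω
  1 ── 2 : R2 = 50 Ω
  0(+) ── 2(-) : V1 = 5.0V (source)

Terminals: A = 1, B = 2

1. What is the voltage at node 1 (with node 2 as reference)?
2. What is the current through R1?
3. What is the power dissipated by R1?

Nodal analysis, taking node 2 as the 0 V reference.
Source V1 fixes V_0 = 5 V.
KCL at each unknown node (sum of currents leaving = 0; resistances in Ω):
  Node 1: (V_1 - 5)/300 + (V_1 - 0)/50 = 0
Collecting terms: 0.02333 × V_1 = 0.01667  =>  V_1 = 0.7143 V
Part 1:
  Read off the nodal solution: V_1 = 0.7143 V
Part 2:
  I_R1 = (V_0 - V_1)/R1 = (5 - 0.7143)/300 = 0.01429 A
  Magnitude: I_R1 = 0.01429 A
Part 3:
  I_R1 = (V_0 - V_1)/R1 = (5 - 0.7143)/300 = 0.01429 A
  P_R1 = I_R1² × R1 = (0.01429)² × 300 = 0.06122 W

Final answers:
1. V_1 = 0.7143 V
2. I_R1 = 0.01429 A
3. P_R1 = 0.06122 W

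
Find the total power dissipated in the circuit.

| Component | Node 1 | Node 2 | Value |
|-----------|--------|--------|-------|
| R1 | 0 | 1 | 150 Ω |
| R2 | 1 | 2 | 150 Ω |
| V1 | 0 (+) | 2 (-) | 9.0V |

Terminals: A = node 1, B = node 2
Nodal analysis, taking node 2 as the 0 V reference.
Source V1 fixes V_0 = 9 V.
KCL at each unknown node (sum of currents leaving = 0; resistances in Ω):
  Node 1: (V_1 - 9)/150 + (V_1 - 0)/150 = 0
Collecting terms: 0.01333 × V_1 = 0.06  =>  V_1 = 4.5 V
Power in each resistor, P = (ΔV)²/R:
  P_R1 = (9 - 4.5)²/150 = 0.135 W
  P_R2 = (4.5 - 0)²/150 = 0.135 W
P_total = P_R1 + P_R2 = 0.27 W

Final answer: 0.27 W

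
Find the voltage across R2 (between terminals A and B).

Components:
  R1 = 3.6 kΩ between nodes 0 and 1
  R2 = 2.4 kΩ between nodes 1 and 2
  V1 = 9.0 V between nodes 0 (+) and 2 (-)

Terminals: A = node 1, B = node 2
R1 and R2 are in series across V1 (node 0 → node 1 → node 2), and the output A–B is taken across R2, so this is a voltage divider.
Series current: I = V1/(R1 + R2) = 9/(3600 + 2400) = 9/6000 = 0.0015 A
V_R2 = I × R2 = V1 × R2/(R1 + R2) = 9 × 2400/6000 = 3.6 V

Final answer: 3.6 V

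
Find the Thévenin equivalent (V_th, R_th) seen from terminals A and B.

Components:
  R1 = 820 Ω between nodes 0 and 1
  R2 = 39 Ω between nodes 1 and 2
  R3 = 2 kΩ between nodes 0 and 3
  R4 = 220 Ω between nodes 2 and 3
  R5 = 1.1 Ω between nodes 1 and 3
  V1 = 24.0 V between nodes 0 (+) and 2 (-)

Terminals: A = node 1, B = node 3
Step 1 — V_th is the open-circuit voltage V_A - V_B (nothing connected across the terminals).
Nodal analysis, taking node 2 as the 0 V reference.
Source V1 fixes V_0 = 24 V.
KCL at each unknown node (sum of currents leaving = 0; resistances in Ω):
  Node 1: (V_1 - 24)/820 + (V_1 - 0)/39 + (V_1 - V_3)/1.1 = 0
  Node 3: (V_3 - 24)/2000 + (V_3 - 0)/220 + (V_3 - V_1)/1.1 = 0
Collecting terms (coefficients in siemens):
  0.936·V_1 - 0.9091·V_3 = 0.02927
  0.9141·V_3 - 0.9091·V_1 = 0.012
Determinant D = (0.936)(0.9141) - (-0.9091)(-0.9091) = 0.02914
V_1 = [(0.02927)(0.9141) - (-0.9091)(0.012)]/D = 1.292 V
V_3 = [(0.936)(0.012) - (0.02927)(-0.9091)]/D = 1.298 V
V_th = V_1 - V_3 = 1.292 - 1.298 = -0.005993 V
Step 2 — R_th: zero the source — replace V1 by a short circuit (node 2 merges into node 0) — and find the resistance seen between A (node 1) and B (node 3).
Reduce the network between node 1 (A) and node 3 (B) by series/parallel combination:
  Rp1 = R1 ‖ R2 (parallel, both between nodes 0 and 1) = 1/(1/820 + 1/39) = 37.23 Ω
  Rp2 = R3 ‖ R4 (parallel, both between nodes 0 and 3) = 1/(1/2000 + 1/220) = 198.2 Ω
  Rs1 = Rp1 + Rp2 (series, joined only at node 0) = 37.23 + 198.2 = 235.4 Ω
  Rp3 = R5 ‖ Rs1 (parallel, both between nodes 1 and 3) = 1/(1/1.1 + 1/235.4) = 1.095 Ω
R_th = 1.095 Ω

Final answer: V_th = -0.005993 V, R_th = 1.095 Ω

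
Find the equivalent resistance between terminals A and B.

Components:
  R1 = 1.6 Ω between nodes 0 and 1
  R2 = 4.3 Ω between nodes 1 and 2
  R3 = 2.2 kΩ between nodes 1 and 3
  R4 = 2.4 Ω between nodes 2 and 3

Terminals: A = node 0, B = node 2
Reduce the network between node 0 (A) and node 2 (B) by series/parallel combination:
  Rs1 = R3 + R4 (series, joined only at node 3) = 2200 + 2.4 = 2202 Ω
  Rp1 = R2 ‖ Rs1 (parallel, both between nodes 1 and 2) = 1/(1/4.3 + 1/2202) = 4.292 Ω
  Rs2 = R1 + Rp1 (series, joined only at node 1) = 1.6 + 4.292 = 5.892 Ω
R_eq = 5.892 Ω

Final answer: 5.892 Ω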